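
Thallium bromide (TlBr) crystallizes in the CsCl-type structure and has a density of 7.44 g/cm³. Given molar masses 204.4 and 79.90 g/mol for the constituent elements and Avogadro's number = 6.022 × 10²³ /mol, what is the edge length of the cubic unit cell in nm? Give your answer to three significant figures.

M(TlBr) = 284.3 g/mol; Z = 1 formula unit per cell.
a³ = Z·M/(N_A·ρ) = 1 × 284.3 / (6.022 × 10²³ × 7.44) = 6.345 × 10^-23 cm³, so a = 3.989 × 10^-8 cm = 0.399 nm.

0.399 nm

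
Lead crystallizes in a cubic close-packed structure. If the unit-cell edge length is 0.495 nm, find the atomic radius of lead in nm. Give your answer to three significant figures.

In an FCC lattice, atoms touch along the face diagonal, so √2·a = 4r.
r = √2·a/4 = 1.4142 × 0.495 / 4 = 0.175 nm.

0.175 nm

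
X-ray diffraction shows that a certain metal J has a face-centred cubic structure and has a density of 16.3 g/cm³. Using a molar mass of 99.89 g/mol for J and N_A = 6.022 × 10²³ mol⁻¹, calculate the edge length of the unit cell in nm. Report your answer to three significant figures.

With Z = 4 atoms per FCC cell, a³ = Z·M/(N_A·ρ) = 4 × 99.89 / (6.022 × 10²³ × 16.30 g/cm³) = 4.071 × 10^-23 cm³.
a = (4.071 × 10^-23)^(1/3) = 3.440 × 10^-8 cm = 0.344 nm.

0.344 nm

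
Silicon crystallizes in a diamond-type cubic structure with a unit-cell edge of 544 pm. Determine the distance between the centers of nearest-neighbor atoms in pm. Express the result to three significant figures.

In a diamond cubic structure, nearest neighbors lie along the body diagonal with √3·a = 8r; the nearest-neighbor distance equals 2r = 0.4330·a.
d = 0.4330 × 544 = 236 pm.

236 pm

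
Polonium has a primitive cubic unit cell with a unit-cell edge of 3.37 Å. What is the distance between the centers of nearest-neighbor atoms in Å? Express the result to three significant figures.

In a simple cubic structure, atoms touch along the cell edge, so a = 2r; the nearest-neighbor distance equals 2r = 1.000·a.
d = 1.000 × 3.37 = 3.37 Å.

3.37 Å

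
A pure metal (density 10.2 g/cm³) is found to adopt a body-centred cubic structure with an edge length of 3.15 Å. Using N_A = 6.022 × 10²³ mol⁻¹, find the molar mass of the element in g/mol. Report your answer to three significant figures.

96.0 g/mol

A BCC cell has Z = 2 atoms; a = 3.150 × 10^-8 cm.
M = ρ·N_A·a³/Z = 10.2 × 6.022 × 10²³ × 3.126 × 10^-23 / 2 = 96.0 g/mol.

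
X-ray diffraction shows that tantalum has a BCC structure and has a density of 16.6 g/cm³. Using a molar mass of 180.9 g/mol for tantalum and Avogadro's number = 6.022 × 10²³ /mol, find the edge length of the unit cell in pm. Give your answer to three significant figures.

With Z = 2 atoms per BCC cell, a³ = Z·M/(N_A·ρ) = 2 × 180.9 / (6.022 × 10²³ × 16.60 g/cm³) = 3.619 × 10^-23 cm³.
a = (3.619 × 10^-23)^(1/3) = 3.308 × 10^-8 cm = 331 pm.

331 pm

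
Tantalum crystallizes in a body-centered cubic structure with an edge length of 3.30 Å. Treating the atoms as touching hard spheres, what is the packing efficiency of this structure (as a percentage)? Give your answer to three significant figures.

68.0%

In a BCC lattice atoms touch along the body diagonal, so √3·a = 4r, so r = 0.4330a = 1.429 Å.
Packing fraction = Z·(4/3)πr³ / a³ = 2 × (4/3)π × (1.429)³ / (3.30)³ = 0.6802 = 68.0%.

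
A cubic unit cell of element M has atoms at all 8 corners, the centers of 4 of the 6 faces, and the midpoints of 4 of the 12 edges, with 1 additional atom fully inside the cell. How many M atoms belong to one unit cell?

5

Corner atoms are shared by 8 cells (1/8 each), face atoms by 2 (1/2 each), edge atoms by 4 (1/4 each), interior atoms are unshared.
Net atoms = 8 × 1/8 + 4 × 1/2 + 4 × 1/4 + 1 = 1 + 2 + 1 + 1 = 5.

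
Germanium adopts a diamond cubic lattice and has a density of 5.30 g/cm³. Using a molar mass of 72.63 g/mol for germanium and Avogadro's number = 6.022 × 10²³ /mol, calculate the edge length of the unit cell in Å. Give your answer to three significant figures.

With Z = 8 atoms per diamond cubic cell, a³ = Z·M/(N_A·ρ) = 8 × 72.63 / (6.022 × 10²³ × 5.300 g/cm³) = 1.820 × 10^-22 cm³.
a = (1.820 × 10^-22)^(1/3) = 5.668 × 10^-8 cm = 5.67 Å.

5.67 Å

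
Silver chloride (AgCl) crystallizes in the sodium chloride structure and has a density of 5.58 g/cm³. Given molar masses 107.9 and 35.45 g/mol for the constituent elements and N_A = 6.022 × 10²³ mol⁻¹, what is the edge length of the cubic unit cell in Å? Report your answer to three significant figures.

M(AgCl) = 143.35 g/mol; Z = 4 formula units per cell.
a³ = Z·M/(N_A·ρ) = 4 × 143.35 / (6.022 × 10²³ × 5.58) = 1.706 × 10^-22 cm³, so a = 5.547 × 10^-8 cm = 5.55 Å.

5.55 Å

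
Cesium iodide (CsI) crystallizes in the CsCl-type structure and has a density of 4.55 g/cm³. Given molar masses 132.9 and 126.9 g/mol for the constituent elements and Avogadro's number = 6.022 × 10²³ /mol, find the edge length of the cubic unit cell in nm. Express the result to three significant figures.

M(CsI) = 259.8 g/mol; Z = 1 formula unit per cell.
a³ = Z·M/(N_A·ρ) = 1 × 259.8 / (6.022 × 10²³ × 4.55) = 9.482 × 10^-23 cm³, so a = 4.560 × 10^-8 cm = 0.456 nm.

0.456 nm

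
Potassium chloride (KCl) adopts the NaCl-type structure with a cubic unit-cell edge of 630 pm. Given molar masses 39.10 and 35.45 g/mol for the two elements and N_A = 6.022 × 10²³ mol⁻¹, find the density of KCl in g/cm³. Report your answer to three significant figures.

The NaCl-type structure contains Z = 4 formula units per cell; M(KCl) = 39.10 + 35.45 = 74.55 g/mol.
a³ = (6.300 × 10^-8 cm)³ = 2.500 × 10^-22 cm³.
ρ = 4 × 74.55 / (6.022 × 10²³ × 2.500 × 10^-22) = 1.980 g/cm³.

1.98 g/cm³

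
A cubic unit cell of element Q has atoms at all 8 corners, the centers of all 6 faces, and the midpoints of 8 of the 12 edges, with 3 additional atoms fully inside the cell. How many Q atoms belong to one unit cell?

Corner atoms are shared by 8 cells (1/8 each), face atoms by 2 (1/2 each), edge atoms by 4 (1/4 each), interior atoms are unshared.
Net atoms = 8 × 1/8 + 6 × 1/2 + 8 × 1/4 + 3 = 1 + 3 + 2 + 3 = 9.

9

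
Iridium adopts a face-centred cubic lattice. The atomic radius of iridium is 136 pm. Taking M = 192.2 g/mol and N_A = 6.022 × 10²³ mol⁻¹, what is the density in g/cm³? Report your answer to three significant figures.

In an FCC lattice, atoms touch along the face diagonal, so √2·a = 4r, giving a = 384.7 pm = 3.847 × 10^-8 cm.
With Z = 4, ρ = Z·M/(N_A·a³) = 4 × 192.2 / (6.022 × 10²³ × 5.692 × 10^-23) = 22.43 g/cm³.

22.4 g/cm³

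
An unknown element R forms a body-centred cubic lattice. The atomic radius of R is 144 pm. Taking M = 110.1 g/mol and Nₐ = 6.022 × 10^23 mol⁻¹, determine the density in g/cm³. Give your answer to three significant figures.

9.94 g/cm³

In a BCC lattice, atoms touch along the body diagonal, so √3·a = 4r, giving a = 332.6 pm = 3.326 × 10^-8 cm.
With Z = 2, ρ = Z·M/(N_A·a³) = 2 × 110.1 / (6.022 × 10²³ × 3.678 × 10^-23) = 9.942 g/cm³.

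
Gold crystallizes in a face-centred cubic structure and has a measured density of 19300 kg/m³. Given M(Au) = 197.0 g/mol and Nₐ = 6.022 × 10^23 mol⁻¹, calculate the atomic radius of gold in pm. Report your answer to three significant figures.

144 pm

For an FCC cell (Z = 4), a³ = Z·M/(N_A·ρ) = 4 × 197.0 / (6.022 × 10²³ × 19.30) = 6.780 × 10^-23 cm³, so a = 4.078 × 10^-8 cm = 407.8 pm.
Atoms touch along the face diagonal, so √2·a = 4r, so r = 0.3536 × a = 144 pm.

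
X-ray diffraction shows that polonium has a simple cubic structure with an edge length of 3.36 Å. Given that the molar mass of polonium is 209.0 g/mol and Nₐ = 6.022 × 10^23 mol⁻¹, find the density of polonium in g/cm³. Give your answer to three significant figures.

A simple cubic unit cell contains Z = 1 atom.
Cell volume: a³ = (3.36 Å)³ = (3.360 × 10^-8 cm)³ = 3.793 × 10^-23 cm³.
ρ = Z·M/(N_A·a³) = 1 × 209.0 / (6.022 × 10²³ × 3.793 × 10^-23) = 9.149 g/cm³.

9.15 g/cm³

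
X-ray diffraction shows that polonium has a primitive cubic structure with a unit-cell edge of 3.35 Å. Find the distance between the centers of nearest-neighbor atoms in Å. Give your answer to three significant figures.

In a simple cubic structure, atoms touch along the cell edge, so a = 2r; the nearest-neighbor distance equals 2r = 1.000·a.
d = 1.000 × 3.35 = 3.35 Å.

3.35 Å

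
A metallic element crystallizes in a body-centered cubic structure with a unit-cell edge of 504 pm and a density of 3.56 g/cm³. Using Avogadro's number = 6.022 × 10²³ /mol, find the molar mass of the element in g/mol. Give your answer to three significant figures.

A BCC cell has Z = 2 atoms; a = 5.040 × 10^-8 cm.
M = ρ·N_A·a³/Z = 3.56 × 6.022 × 10²³ × 1.280 × 10^-22 / 2 = 137 g/mol.

137 g/mol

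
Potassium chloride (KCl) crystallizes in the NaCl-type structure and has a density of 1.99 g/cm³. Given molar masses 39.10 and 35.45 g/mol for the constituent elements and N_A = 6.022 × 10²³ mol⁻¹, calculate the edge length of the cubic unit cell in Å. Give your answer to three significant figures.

6.29 Å

M(KCl) = 74.55 g/mol; Z = 4 formula units per cell.
a³ = Z·M/(N_A·ρ) = 4 × 74.55 / (6.022 × 10²³ × 1.99) = 2.488 × 10^-22 cm³, so a = 6.290 × 10^-8 cm = 6.29 Å.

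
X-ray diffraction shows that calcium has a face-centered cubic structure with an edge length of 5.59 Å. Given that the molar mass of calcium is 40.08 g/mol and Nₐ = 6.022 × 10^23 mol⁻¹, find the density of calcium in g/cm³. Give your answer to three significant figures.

An FCC unit cell contains Z = 4 atoms.
Cell volume: a³ = (5.59 Å)³ = (5.590 × 10^-8 cm)³ = 1.747 × 10^-22 cm³.
ρ = Z·M/(N_A·a³) = 4 × 40.08 / (6.022 × 10²³ × 1.747 × 10^-22) = 1.524 g/cm³.

1.52 g/cm³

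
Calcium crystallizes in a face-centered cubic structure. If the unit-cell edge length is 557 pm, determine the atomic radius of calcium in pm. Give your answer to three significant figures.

197 pm

In an FCC lattice, atoms touch along the face diagonal, so √2·a = 4r.
r = √2·a/4 = 1.4142 × 557 / 4 = 197 pm.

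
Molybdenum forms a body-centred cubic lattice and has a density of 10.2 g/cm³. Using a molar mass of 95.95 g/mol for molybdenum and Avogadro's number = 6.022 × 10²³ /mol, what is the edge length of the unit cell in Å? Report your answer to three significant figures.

3.15 Å

With Z = 2 atoms per BCC cell, a³ = Z·M/(N_A·ρ) = 2 × 95.95 / (6.022 × 10²³ × 10.20 g/cm³) = 3.124 × 10^-23 cm³.
a = (3.124 × 10^-23)^(1/3) = 3.150 × 10^-8 cm = 3.15 Å.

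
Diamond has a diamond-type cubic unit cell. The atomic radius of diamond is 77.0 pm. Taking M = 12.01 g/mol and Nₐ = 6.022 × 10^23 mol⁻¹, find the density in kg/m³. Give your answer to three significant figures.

In a diamond cubic lattice, nearest neighbors lie along the body diagonal with √3·a = 8r, giving a = 355.6 pm = 3.556 × 10^-8 cm.
With Z = 8, ρ = Z·M/(N_A·a³) = 8 × 12.01 / (6.022 × 10²³ × 4.498 × 10^-23) = 3.547 g/cm³ = 3550 kg/m³.

3550 kg/m³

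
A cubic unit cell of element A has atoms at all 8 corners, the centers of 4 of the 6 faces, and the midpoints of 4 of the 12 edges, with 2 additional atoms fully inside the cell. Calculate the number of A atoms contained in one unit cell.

Corner atoms are shared by 8 cells (1/8 each), face atoms by 2 (1/2 each), edge atoms by 4 (1/4 each), interior atoms are unshared.
Net atoms = 8 × 1/8 + 4 × 1/2 + 4 × 1/4 + 2 = 1 + 2 + 1 + 2 = 6.

6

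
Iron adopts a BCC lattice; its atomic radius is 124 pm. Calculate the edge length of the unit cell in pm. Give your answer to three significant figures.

286 pm

In a BCC lattice, atoms touch along the body diagonal, so √3·a = 4r.
a = 4r/√3 = 4 × 124 / 1.7321 = 286 pm.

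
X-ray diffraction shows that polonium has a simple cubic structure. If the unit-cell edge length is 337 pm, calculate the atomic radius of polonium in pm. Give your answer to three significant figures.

In a simple cubic lattice, atoms touch along the cell edge, so a = 2r.
r = a/2 = 337/2 = 169 pm.

169 pm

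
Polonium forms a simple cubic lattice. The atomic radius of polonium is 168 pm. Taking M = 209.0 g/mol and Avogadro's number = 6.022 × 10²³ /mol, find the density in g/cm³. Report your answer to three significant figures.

9.15 g/cm³

In a simple cubic lattice, atoms touch along the cell edge, so a = 2r, giving a = 336.0 pm = 3.360 × 10^-8 cm.
With Z = 1, ρ = Z·M/(N_A·a³) = 1 × 209.0 / (6.022 × 10²³ × 3.793 × 10^-23) = 9.149 g/cm³.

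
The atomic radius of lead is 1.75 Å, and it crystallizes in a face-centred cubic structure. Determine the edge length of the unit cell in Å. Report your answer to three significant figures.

4.95 Å

In an FCC lattice, atoms touch along the face diagonal, so √2·a = 4r.
a = 4r/√2 = 4 × 1.75 / 1.4142 = 4.95 Å.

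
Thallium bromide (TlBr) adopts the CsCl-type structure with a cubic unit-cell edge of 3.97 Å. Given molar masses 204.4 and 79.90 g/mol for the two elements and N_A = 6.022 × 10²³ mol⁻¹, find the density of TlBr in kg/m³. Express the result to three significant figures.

The CsCl-type structure contains Z = 1 formula unit per cell; M(TlBr) = 204.4 + 79.90 = 284.3 g/mol.
a³ = (3.970 × 10^-8 cm)³ = 6.257 × 10^-23 cm³.
ρ = 1 × 284.3 / (6.022 × 10²³ × 6.257 × 10^-23) = 7.545 g/cm³ = 7550 kg/m³.

7550 kg/m³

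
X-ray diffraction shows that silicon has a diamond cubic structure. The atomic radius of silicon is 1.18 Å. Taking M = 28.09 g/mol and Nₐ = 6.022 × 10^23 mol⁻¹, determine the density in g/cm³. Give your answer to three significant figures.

2.30 g/cm³

In a diamond cubic lattice, nearest neighbors lie along the body diagonal with √3·a = 8r, giving a = 5.450 Å = 5.450 × 10^-8 cm.
With Z = 8, ρ = Z·M/(N_A·a³) = 8 × 28.09 / (6.022 × 10²³ × 1.619 × 10^-22) = 2.305 g/cm³.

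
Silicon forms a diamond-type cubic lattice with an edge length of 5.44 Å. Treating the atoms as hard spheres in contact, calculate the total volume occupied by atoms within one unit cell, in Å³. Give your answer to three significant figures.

In a diamond cubic lattice nearest neighbors lie along the body diagonal with √3·a = 8r, so r = 0.2165a = 1.178 Å.
V_atoms = Z × (4/3)πr³ = 8 × (4/3)π × (1.178)³ = 54.8 Å³.

54.8 Å³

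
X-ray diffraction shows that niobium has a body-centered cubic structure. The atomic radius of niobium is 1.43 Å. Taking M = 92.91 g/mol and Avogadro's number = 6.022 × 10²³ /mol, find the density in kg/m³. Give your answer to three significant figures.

8570 kg/m³

In a BCC lattice, atoms touch along the body diagonal, so √3·a = 4r, giving a = 3.302 Å = 3.302 × 10^-8 cm.
With Z = 2, ρ = Z·M/(N_A·a³) = 2 × 92.91 / (6.022 × 10²³ × 3.602 × 10^-23) = 8.567 g/cm³ = 8570 kg/m³.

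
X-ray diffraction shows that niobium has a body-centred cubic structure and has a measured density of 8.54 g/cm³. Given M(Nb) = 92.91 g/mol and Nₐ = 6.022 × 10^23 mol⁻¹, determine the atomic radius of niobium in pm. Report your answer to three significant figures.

143 pm

For a BCC cell (Z = 2), a³ = Z·M/(N_A·ρ) = 2 × 92.91 / (6.022 × 10²³ × 8.540) = 3.613 × 10^-23 cm³, so a = 3.306 × 10^-8 cm = 330.6 pm.
Atoms touch along the body diagonal, so √3·a = 4r, so r = 0.4330 × a = 143 pm.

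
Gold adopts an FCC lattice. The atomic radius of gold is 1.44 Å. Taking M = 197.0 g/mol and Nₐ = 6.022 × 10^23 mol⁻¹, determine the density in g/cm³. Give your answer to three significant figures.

19.4 g/cm³

In an FCC lattice, atoms touch along the face diagonal, so √2·a = 4r, giving a = 4.073 Å = 4.073 × 10^-8 cm.
With Z = 4, ρ = Z·M/(N_A·a³) = 4 × 197.0 / (6.022 × 10²³ × 6.757 × 10^-23) = 19.37 g/cm³.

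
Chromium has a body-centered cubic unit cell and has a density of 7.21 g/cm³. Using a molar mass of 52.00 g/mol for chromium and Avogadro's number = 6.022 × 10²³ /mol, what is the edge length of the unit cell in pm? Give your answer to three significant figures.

With Z = 2 atoms per BCC cell, a³ = Z·M/(N_A·ρ) = 2 × 52.00 / (6.022 × 10²³ × 7.210 g/cm³) = 2.395 × 10^-23 cm³.
a = (2.395 × 10^-23)^(1/3) = 2.883 × 10^-8 cm = 288 pm.

288 pm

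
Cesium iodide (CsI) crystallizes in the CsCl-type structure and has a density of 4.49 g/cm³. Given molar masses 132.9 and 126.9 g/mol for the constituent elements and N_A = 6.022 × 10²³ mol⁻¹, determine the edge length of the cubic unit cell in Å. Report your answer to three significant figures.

4.58 Å

M(CsI) = 259.8 g/mol; Z = 1 formula unit per cell.
a³ = Z·M/(N_A·ρ) = 1 × 259.8 / (6.022 × 10²³ × 4.49) = 9.608 × 10^-23 cm³, so a = 4.580 × 10^-8 cm = 4.58 Å.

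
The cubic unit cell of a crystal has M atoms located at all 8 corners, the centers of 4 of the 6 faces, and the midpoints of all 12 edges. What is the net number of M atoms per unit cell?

Corner atoms are shared by 8 cells (1/8 each), face atoms by 2 (1/2 each), edge atoms by 4 (1/4 each).
Net atoms = 8 × 1/8 + 4 × 1/2 + 12 × 1/4 = 1 + 2 + 3 = 6.

6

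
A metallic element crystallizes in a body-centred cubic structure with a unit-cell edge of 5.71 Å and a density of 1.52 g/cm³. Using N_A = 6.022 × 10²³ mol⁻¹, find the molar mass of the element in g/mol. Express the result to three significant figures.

85.2 g/mol

A BCC cell has Z = 2 atoms; a = 5.710 × 10^-8 cm.
M = ρ·N_A·a³/Z = 1.52 × 6.022 × 10²³ × 1.862 × 10^-22 / 2 = 85.2 g/mol.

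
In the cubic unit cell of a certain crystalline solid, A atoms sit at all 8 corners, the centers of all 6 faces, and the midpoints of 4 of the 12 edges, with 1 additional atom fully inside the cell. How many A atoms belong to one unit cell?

Corner atoms are shared by 8 cells (1/8 each), face atoms by 2 (1/2 each), edge atoms by 4 (1/4 each), interior atoms are unshared.
Net atoms = 8 × 1/8 + 6 × 1/2 + 4 × 1/4 + 1 = 1 + 3 + 1 + 1 = 6.

6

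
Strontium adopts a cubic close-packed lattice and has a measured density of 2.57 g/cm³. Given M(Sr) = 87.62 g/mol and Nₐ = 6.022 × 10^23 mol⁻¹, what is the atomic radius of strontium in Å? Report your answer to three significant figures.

For an FCC cell (Z = 4), a³ = Z·M/(N_A·ρ) = 4 × 87.62 / (6.022 × 10²³ × 2.570) = 2.265 × 10^-22 cm³, so a = 6.095 × 10^-8 cm = 6.095 Å.
Atoms touch along the face diagonal, so √2·a = 4r, so r = 0.3536 × a = 2.16 Å.

2.16 Å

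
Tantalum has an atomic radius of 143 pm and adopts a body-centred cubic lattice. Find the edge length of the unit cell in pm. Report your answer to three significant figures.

In a BCC lattice, atoms touch along the body diagonal, so √3·a = 4r.
a = 4r/√3 = 4 × 143 / 1.7321 = 330 pm.

330 pm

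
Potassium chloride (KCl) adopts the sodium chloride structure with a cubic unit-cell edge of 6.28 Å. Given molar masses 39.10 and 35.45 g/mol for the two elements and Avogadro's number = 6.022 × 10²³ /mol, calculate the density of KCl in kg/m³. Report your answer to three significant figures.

2000 kg/m³

The sodium chloride structure contains Z = 4 formula units per cell; M(KCl) = 39.10 + 35.45 = 74.55 g/mol.
a³ = (6.280 × 10^-8 cm)³ = 2.477 × 10^-22 cm³.
ρ = 4 × 74.55 / (6.022 × 10²³ × 2.477 × 10^-22) = 1.999 g/cm³ = 2000 kg/m³.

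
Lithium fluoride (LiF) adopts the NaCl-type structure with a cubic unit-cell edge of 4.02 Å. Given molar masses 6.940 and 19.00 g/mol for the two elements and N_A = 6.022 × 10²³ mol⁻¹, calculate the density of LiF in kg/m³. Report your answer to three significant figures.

2650 kg/m³

The NaCl-type structure contains Z = 4 formula units per cell; M(LiF) = 6.940 + 19.00 = 25.94 g/mol.
a³ = (4.020 × 10^-8 cm)³ = 6.496 × 10^-23 cm³.
ρ = 4 × 25.94 / (6.022 × 10²³ × 6.496 × 10^-23) = 2.652 g/cm³ = 2650 kg/m³.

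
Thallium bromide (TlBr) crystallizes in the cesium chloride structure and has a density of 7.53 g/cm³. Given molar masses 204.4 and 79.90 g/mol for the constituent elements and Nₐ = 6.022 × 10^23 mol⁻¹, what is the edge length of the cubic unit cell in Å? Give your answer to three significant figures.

3.97 Å

M(TlBr) = 284.3 g/mol; Z = 1 formula unit per cell.
a³ = Z·M/(N_A·ρ) = 1 × 284.3 / (6.022 × 10²³ × 7.53) = 6.270 × 10^-23 cm³, so a = 3.973 × 10^-8 cm = 3.97 Å.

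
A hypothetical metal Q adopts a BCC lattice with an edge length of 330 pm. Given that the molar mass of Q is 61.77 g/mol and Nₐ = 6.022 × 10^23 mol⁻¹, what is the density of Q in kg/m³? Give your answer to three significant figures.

A BCC unit cell contains Z = 2 atoms.
Cell volume: a³ = (330 pm)³ = (3.300 × 10^-8 cm)³ = 3.594 × 10^-23 cm³.
ρ = Z·M/(N_A·a³) = 2 × 61.77 / (6.022 × 10²³ × 3.594 × 10^-23) = 5.709 g/cm³ = 5710 kg/m³.

5710 kg/m³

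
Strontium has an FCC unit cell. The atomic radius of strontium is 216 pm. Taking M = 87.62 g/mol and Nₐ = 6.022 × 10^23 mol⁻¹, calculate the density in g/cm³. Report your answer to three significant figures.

In an FCC lattice, atoms touch along the face diagonal, so √2·a = 4r, giving a = 610.9 pm = 6.109 × 10^-8 cm.
With Z = 4, ρ = Z·M/(N_A·a³) = 4 × 87.62 / (6.022 × 10²³ × 2.280 × 10^-22) = 2.552 g/cm³.

2.55 g/cm³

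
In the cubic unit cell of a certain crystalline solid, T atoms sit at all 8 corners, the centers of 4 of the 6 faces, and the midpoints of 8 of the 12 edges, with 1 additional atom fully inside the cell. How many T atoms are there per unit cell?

Corner atoms are shared by 8 cells (1/8 each), face atoms by 2 (1/2 each), edge atoms by 4 (1/4 each), interior atoms are unshared.
Net atoms = 8 × 1/8 + 4 × 1/2 + 8 × 1/4 + 1 = 1 + 2 + 2 + 1 = 6.

6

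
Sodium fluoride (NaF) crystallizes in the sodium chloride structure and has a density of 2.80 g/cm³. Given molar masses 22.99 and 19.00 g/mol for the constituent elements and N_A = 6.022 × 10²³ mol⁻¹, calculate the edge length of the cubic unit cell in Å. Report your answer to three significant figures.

4.64 Å

M(NaF) = 41.99 g/mol; Z = 4 formula units per cell.
a³ = Z·M/(N_A·ρ) = 4 × 41.99 / (6.022 × 10²³ × 2.80) = 9.961 × 10^-23 cm³, so a = 4.636 × 10^-8 cm = 4.64 Å.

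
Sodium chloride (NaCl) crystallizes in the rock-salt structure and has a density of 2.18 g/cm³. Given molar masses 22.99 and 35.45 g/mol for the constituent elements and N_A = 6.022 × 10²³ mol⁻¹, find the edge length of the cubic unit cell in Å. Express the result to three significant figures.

5.63 Å

M(NaCl) = 58.44 g/mol; Z = 4 formula units per cell.
a³ = Z·M/(N_A·ρ) = 4 × 58.44 / (6.022 × 10²³ × 2.18) = 1.781 × 10^-22 cm³, so a = 5.626 × 10^-8 cm = 5.63 Å.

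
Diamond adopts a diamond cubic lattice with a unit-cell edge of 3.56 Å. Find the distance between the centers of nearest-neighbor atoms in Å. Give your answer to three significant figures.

In a diamond cubic structure, nearest neighbors lie along the body diagonal with √3·a = 8r; the nearest-neighbor distance equals 2r = 0.4330·a.
d = 0.4330 × 3.56 = 1.54 Å.

1.54 Å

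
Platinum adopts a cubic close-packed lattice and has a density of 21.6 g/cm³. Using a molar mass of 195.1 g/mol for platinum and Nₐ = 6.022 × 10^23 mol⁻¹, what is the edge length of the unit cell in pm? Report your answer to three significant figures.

With Z = 4 atoms per FCC cell, a³ = Z·M/(N_A·ρ) = 4 × 195.1 / (6.022 × 10²³ × 21.60 g/cm³) = 6.000 × 10^-23 cm³.
a = (6.000 × 10^-23)^(1/3) = 3.915 × 10^-8 cm = 391 pm.

391 pm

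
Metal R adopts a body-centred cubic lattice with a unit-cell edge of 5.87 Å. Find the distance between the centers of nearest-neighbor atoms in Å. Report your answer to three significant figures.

In a BCC structure, atoms touch along the body diagonal, so √3·a = 4r; the nearest-neighbor distance equals 2r = 0.8660·a.
d = 0.8660 × 5.87 = 5.08 Å.

5.08 Å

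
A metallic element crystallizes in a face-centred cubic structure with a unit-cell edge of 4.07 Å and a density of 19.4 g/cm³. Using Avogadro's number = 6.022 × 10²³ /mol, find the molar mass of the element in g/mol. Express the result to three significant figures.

An FCC cell has Z = 4 atoms; a = 4.070 × 10^-8 cm.
M = ρ·N_A·a³/Z = 19.4 × 6.022 × 10²³ × 6.742 × 10^-23 / 4 = 197 g/mol.

197 g/mol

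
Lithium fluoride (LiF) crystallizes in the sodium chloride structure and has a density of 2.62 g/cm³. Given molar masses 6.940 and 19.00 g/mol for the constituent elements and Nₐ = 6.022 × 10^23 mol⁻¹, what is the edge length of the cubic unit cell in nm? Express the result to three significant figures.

0.404 nm

M(LiF) = 25.94 g/mol; Z = 4 formula units per cell.
a³ = Z·M/(N_A·ρ) = 4 × 25.94 / (6.022 × 10²³ × 2.62) = 6.576 × 10^-23 cm³, so a = 4.036 × 10^-8 cm = 0.404 nm.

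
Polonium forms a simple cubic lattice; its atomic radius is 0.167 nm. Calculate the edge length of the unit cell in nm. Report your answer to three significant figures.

0.334 nm

In a simple cubic lattice, atoms touch along the cell edge, so a = 2r.
a = 2r = 2 × 0.167 = 0.334 nm.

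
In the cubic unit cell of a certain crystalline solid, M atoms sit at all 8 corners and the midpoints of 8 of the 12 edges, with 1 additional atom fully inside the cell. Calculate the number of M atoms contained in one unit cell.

Corner atoms are shared by 8 cells (1/8 each), edge atoms by 4 (1/4 each), interior atoms are unshared.
Net atoms = 8 × 1/8 + 8 × 1/4 + 1 = 1 + 2 + 1 = 4.

4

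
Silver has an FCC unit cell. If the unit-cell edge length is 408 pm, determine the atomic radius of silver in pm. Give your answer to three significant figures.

In an FCC lattice, atoms touch along the face diagonal, so √2·a = 4r.
r = √2·a/4 = 1.4142 × 408 / 4 = 144 pm.

144 pm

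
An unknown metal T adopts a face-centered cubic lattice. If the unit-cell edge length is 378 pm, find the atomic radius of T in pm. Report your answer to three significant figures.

In an FCC lattice, atoms touch along the face diagonal, so √2·a = 4r.
r = √2·a/4 = 1.4142 × 378 / 4 = 134 pm.

134 pm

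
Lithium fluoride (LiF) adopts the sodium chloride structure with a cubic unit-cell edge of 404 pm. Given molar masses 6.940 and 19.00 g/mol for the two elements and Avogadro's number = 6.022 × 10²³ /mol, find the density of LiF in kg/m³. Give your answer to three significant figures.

The sodium chloride structure contains Z = 4 formula units per cell; M(LiF) = 6.940 + 19.00 = 25.94 g/mol.
a³ = (4.040 × 10^-8 cm)³ = 6.594 × 10^-23 cm³.
ρ = 4 × 25.94 / (6.022 × 10²³ × 6.594 × 10^-23) = 2.613 g/cm³ = 2610 kg/m³.

2610 kg/m³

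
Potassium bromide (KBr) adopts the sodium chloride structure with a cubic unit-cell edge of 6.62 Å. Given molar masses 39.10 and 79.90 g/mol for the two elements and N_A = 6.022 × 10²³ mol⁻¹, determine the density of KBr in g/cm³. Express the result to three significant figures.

2.72 g/cm³

The sodium chloride structure contains Z = 4 formula units per cell; M(KBr) = 39.10 + 79.90 = 119.0 g/mol.
a³ = (6.620 × 10^-8 cm)³ = 2.901 × 10^-22 cm³.
ρ = 4 × 119.0 / (6.022 × 10²³ × 2.901 × 10^-22) = 2.725 g/cm³.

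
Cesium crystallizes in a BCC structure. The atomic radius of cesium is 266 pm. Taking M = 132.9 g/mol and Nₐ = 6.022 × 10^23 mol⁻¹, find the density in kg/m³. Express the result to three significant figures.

1900 kg/m³

In a BCC lattice, atoms touch along the body diagonal, so √3·a = 4r, giving a = 614.3 pm = 6.143 × 10^-8 cm.
With Z = 2, ρ = Z·M/(N_A·a³) = 2 × 132.9 / (6.022 × 10²³ × 2.318 × 10^-22) = 1.904 g/cm³ = 1900 kg/m³.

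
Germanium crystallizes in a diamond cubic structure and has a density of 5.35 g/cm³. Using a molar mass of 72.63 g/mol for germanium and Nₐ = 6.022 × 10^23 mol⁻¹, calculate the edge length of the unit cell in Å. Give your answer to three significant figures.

With Z = 8 atoms per diamond cubic cell, a³ = Z·M/(N_A·ρ) = 8 × 72.63 / (6.022 × 10²³ × 5.350 g/cm³) = 1.803 × 10^-22 cm³.
a = (1.803 × 10^-22)^(1/3) = 5.650 × 10^-8 cm = 5.65 Å.

5.65 Å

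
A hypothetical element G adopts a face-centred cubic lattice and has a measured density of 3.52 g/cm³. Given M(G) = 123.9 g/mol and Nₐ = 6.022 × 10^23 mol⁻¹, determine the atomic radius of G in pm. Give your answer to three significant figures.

218 pm

For an FCC cell (Z = 4), a³ = Z·M/(N_A·ρ) = 4 × 123.9 / (6.022 × 10²³ × 3.520) = 2.338 × 10^-22 cm³, so a = 6.160 × 10^-8 cm = 616.0 pm.
Atoms touch along the face diagonal, so √2·a = 4r, so r = 0.3536 × a = 218 pm.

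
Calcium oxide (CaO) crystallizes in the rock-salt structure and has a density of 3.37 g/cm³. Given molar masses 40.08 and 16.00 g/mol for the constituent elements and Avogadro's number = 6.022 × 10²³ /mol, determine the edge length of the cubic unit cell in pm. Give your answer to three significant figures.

480 pm

M(CaO) = 56.08 g/mol; Z = 4 formula units per cell.
a³ = Z·M/(N_A·ρ) = 4 × 56.08 / (6.022 × 10²³ × 3.37) = 1.105 × 10^-22 cm³, so a = 4.799 × 10^-8 cm = 480 pm.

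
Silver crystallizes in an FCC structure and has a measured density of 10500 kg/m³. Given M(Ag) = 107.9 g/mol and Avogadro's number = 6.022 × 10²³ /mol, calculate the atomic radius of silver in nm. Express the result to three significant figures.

0.144 nm

For an FCC cell (Z = 4), a³ = Z·M/(N_A·ρ) = 4 × 107.9 / (6.022 × 10²³ × 10.50) = 6.826 × 10^-23 cm³, so a = 4.087 × 10^-8 cm = 0.4087 nm.
Atoms touch along the face diagonal, so √2·a = 4r, so r = 0.3536 × a = 0.144 nm.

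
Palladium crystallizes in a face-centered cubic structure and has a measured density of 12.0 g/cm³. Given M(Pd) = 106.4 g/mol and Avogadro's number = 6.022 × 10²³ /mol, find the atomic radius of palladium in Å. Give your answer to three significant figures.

1.38 Å

For an FCC cell (Z = 4), a³ = Z·M/(N_A·ρ) = 4 × 106.4 / (6.022 × 10²³ × 12.00) = 5.890 × 10^-23 cm³, so a = 3.891 × 10^-8 cm = 3.891 Å.
Atoms touch along the face diagonal, so √2·a = 4r, so r = 0.3536 × a = 1.38 Å.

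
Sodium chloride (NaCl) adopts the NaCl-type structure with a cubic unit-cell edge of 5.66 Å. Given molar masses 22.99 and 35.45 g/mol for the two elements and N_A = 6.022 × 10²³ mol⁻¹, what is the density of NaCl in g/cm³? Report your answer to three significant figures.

2.14 g/cm³

The NaCl-type structure contains Z = 4 formula units per cell; M(NaCl) = 22.99 + 35.45 = 58.44 g/mol.
a³ = (5.660 × 10^-8 cm)³ = 1.813 × 10^-22 cm³.
ρ = 4 × 58.44 / (6.022 × 10²³ × 1.813 × 10^-22) = 2.141 g/cm³.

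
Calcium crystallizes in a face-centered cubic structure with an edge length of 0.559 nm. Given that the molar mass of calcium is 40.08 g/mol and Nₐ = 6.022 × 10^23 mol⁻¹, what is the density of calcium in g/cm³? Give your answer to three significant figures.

An FCC unit cell contains Z = 4 atoms.
Cell volume: a³ = (0.559 nm)³ = (5.590 × 10^-8 cm)³ = 1.747 × 10^-22 cm³.
ρ = Z·M/(N_A·a³) = 4 × 40.08 / (6.022 × 10²³ × 1.747 × 10^-22) = 1.524 g/cm³.

1.52 g/cm³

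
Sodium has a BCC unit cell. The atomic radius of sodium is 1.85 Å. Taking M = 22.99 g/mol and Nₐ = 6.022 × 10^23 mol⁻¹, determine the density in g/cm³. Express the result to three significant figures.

0.979 g/cm³

In a BCC lattice, atoms touch along the body diagonal, so √3·a = 4r, giving a = 4.272 Å = 4.272 × 10^-8 cm.
With Z = 2, ρ = Z·M/(N_A·a³) = 2 × 22.99 / (6.022 × 10²³ × 7.799 × 10^-23) = 0.9791 g/cm³.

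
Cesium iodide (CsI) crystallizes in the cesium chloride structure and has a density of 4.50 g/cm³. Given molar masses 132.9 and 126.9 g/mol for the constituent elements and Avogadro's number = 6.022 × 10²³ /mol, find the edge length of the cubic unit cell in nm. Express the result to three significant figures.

M(CsI) = 259.8 g/mol; Z = 1 formula unit per cell.
a³ = Z·M/(N_A·ρ) = 1 × 259.8 / (6.022 × 10²³ × 4.50) = 9.587 × 10^-23 cm³, so a = 4.577 × 10^-8 cm = 0.458 nm.

0.458 nm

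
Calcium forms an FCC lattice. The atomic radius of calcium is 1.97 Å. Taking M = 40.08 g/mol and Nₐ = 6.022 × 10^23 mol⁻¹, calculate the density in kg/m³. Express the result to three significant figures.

1540 kg/m³

In an FCC lattice, atoms touch along the face diagonal, so √2·a = 4r, giving a = 5.572 Å = 5.572 × 10^-8 cm.
With Z = 4, ρ = Z·M/(N_A·a³) = 4 × 40.08 / (6.022 × 10²³ × 1.730 × 10^-22) = 1.539 g/cm³ = 1540 kg/m³.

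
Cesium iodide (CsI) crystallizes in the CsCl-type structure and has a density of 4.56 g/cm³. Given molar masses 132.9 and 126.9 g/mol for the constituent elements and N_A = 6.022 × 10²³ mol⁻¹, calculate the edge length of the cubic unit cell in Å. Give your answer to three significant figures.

4.56 Å

M(CsI) = 259.8 g/mol; Z = 1 formula unit per cell.
a³ = Z·M/(N_A·ρ) = 1 × 259.8 / (6.022 × 10²³ × 4.56) = 9.461 × 10^-23 cm³, so a = 4.557 × 10^-8 cm = 4.56 Å.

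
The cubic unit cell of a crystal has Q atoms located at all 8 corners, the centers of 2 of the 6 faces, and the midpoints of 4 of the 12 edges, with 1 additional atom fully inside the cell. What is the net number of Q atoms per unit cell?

Corner atoms are shared by 8 cells (1/8 each), face atoms by 2 (1/2 each), edge atoms by 4 (1/4 each), interior atoms are unshared.
Net atoms = 8 × 1/8 + 2 × 1/2 + 4 × 1/4 + 1 = 1 + 1 + 1 + 1 = 4.

4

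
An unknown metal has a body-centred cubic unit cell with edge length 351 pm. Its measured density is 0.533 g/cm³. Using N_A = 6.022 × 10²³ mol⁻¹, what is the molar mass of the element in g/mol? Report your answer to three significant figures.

A BCC cell has Z = 2 atoms; a = 3.510 × 10^-8 cm.
M = ρ·N_A·a³/Z = 0.533 × 6.022 × 10²³ × 4.324 × 10^-23 / 2 = 6.94 g/mol.

6.94 g/mol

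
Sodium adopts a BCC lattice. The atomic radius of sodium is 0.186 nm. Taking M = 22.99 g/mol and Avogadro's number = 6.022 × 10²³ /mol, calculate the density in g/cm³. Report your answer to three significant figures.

In a BCC lattice, atoms touch along the body diagonal, so √3·a = 4r, giving a = 0.4295 nm = 4.295 × 10^-8 cm.
With Z = 2, ρ = Z·M/(N_A·a³) = 2 × 22.99 / (6.022 × 10²³ × 7.926 × 10^-23) = 0.9634 g/cm³.

0.963 g/cm³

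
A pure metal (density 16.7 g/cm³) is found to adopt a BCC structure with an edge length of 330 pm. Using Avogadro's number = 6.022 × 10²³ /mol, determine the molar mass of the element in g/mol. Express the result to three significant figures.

181 g/mol

A BCC cell has Z = 2 atoms; a = 3.300 × 10^-8 cm.
M = ρ·N_A·a³/Z = 16.7 × 6.022 × 10²³ × 3.594 × 10^-23 / 2 = 181 g/mol.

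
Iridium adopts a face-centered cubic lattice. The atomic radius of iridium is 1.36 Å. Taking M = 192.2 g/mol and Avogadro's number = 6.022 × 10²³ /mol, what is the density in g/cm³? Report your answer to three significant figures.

In an FCC lattice, atoms touch along the face diagonal, so √2·a = 4r, giving a = 3.847 Å = 3.847 × 10^-8 cm.
With Z = 4, ρ = Z·M/(N_A·a³) = 4 × 192.2 / (6.022 × 10²³ × 5.692 × 10^-23) = 22.43 g/cm³.

22.4 g/cm³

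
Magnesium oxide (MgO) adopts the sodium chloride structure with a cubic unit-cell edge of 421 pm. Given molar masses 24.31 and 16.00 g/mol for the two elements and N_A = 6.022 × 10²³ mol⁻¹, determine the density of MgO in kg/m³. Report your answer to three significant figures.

3590 kg/m³

The sodium chloride structure contains Z = 4 formula units per cell; M(MgO) = 24.31 + 16.00 = 40.31 g/mol.
a³ = (4.210 × 10^-8 cm)³ = 7.462 × 10^-23 cm³.
ρ = 4 × 40.31 / (6.022 × 10²³ × 7.462 × 10^-23) = 3.588 g/cm³ = 3590 kg/m³.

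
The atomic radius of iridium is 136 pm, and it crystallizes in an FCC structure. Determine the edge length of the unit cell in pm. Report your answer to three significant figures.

In an FCC lattice, atoms touch along the face diagonal, so √2·a = 4r.
a = 4r/√2 = 4 × 136 / 1.4142 = 385 pm.

385 pm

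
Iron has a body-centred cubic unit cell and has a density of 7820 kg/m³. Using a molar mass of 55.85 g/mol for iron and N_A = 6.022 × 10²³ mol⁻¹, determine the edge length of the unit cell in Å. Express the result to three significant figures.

With Z = 2 atoms per BCC cell, a³ = Z·M/(N_A·ρ) = 2 × 55.85 / (6.022 × 10²³ × 7.820 g/cm³) = 2.372 × 10^-23 cm³.
a = (2.372 × 10^-23)^(1/3) = 2.873 × 10^-8 cm = 2.87 Å.

2.87 Å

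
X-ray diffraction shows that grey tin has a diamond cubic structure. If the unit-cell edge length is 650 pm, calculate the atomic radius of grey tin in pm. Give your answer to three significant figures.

In a diamond cubic lattice, nearest neighbors lie along the body diagonal with √3·a = 8r.
r = √3·a/8 = 1.7321 × 650 / 8 = 141 pm.

141 pm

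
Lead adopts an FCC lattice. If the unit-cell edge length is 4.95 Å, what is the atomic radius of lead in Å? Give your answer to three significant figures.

1.75 Å

In an FCC lattice, atoms touch along the face diagonal, so √2·a = 4r.
r = √2·a/4 = 1.4142 × 4.95 / 4 = 1.75 Å.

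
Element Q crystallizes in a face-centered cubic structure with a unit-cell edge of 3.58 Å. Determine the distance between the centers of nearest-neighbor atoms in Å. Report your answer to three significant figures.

2.53 Å

In an FCC structure, atoms touch along the face diagonal, so √2·a = 4r; the nearest-neighbor distance equals 2r = 0.7071·a.
d = 0.7071 × 3.58 = 2.53 Å.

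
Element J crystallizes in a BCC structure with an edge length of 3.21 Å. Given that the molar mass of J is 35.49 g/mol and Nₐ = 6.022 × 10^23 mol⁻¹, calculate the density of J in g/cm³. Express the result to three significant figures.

A BCC unit cell contains Z = 2 atoms.
Cell volume: a³ = (3.21 Å)³ = (3.210 × 10^-8 cm)³ = 3.308 × 10^-23 cm³.
ρ = Z·M/(N_A·a³) = 2 × 35.49 / (6.022 × 10²³ × 3.308 × 10^-23) = 3.564 g/cm³.

3.56 g/cm³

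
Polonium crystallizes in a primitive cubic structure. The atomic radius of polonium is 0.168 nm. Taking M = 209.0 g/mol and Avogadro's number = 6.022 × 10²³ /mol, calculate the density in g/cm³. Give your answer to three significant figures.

9.15 g/cm³

In a simple cubic lattice, atoms touch along the cell edge, so a = 2r, giving a = 0.3360 nm = 3.360 × 10^-8 cm.
With Z = 1, ρ = Z·M/(N_A·a³) = 1 × 209.0 / (6.022 × 10²³ × 3.793 × 10^-23) = 9.149 g/cm³.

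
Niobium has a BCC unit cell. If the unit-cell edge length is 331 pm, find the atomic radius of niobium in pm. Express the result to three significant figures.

In a BCC lattice, atoms touch along the body diagonal, so √3·a = 4r.
r = √3·a/4 = 1.7321 × 331 / 4 = 143 pm.

143 pm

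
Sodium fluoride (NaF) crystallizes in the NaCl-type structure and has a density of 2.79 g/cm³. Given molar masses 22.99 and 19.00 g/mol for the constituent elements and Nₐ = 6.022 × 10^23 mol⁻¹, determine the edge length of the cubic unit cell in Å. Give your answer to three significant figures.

M(NaF) = 41.99 g/mol; Z = 4 formula units per cell.
a³ = Z·M/(N_A·ρ) = 4 × 41.99 / (6.022 × 10²³ × 2.79) = 9.997 × 10^-23 cm³, so a = 4.641 × 10^-8 cm = 4.64 Å.

4.64 Å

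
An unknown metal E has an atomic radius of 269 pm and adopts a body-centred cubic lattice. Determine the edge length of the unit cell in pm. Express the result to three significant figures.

621 pm

In a BCC lattice, atoms touch along the body diagonal, so √3·a = 4r.
a = 4r/√3 = 4 × 269 / 1.7321 = 621 pm.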